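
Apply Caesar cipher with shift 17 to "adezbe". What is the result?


Caesar cipher: shift "adezbe" by 17
  'a' (pos 0) + 17 = pos 17 = 'r'
  'd' (pos 3) + 17 = pos 20 = 'u'
  'e' (pos 4) + 17 = pos 21 = 'v'
  'z' (pos 25) + 17 = pos 16 = 'q'
  'b' (pos 1) + 17 = pos 18 = 's'
  'e' (pos 4) + 17 = pos 21 = 'v'
Result: ruvqsv

ruvqsv


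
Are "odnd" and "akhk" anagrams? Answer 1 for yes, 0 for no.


Strings: "odnd", "akhk"
Sorted first:  ddno
Sorted second: ahkk
Differ at position 0: 'd' vs 'a' => not anagrams

0


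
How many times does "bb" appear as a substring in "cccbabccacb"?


Searching for "bb" in "cccbabccacb"
Scanning each position:
  Position 0: "cc" => no
  Position 1: "cc" => no
  Position 2: "cb" => no
  Position 3: "ba" => no
  Position 4: "ab" => no
  Position 5: "bc" => no
  Position 6: "cc" => no
  Position 7: "ca" => no
  Position 8: "ac" => no
  Position 9: "cb" => no
Total occurrences: 0

0


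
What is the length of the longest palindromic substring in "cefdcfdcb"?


Input: "cefdcfdcb"
Checking substrings for palindromes:
  No multi-char palindromic substrings found
Longest palindromic substring: "c" with length 1

1


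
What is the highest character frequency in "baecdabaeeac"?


Input: baecdabaeeac
Character counts:
  'a': 4
  'b': 2
  'c': 2
  'd': 1
  'e': 3
Maximum frequency: 4

4


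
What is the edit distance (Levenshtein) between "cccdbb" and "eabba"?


Computing edit distance: "cccdbb" -> "eabba"
DP table:
           e    a    b    b    a
      0    1    2    3    4    5
  c   1    1    2    3    4    5
  c   2    2    2    3    4    5
  c   3    3    3    3    4    5
  d   4    4    4    4    4    5
  b   5    5    5    4    4    5
  b   6    6    6    5    4    5
Edit distance = dp[6][5] = 5

5


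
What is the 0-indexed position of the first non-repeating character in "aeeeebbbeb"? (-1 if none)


Input: aeeeebbbeb
Character frequencies:
  'a': 1
  'b': 4
  'e': 5
Scanning left to right for freq == 1:
  Position 0 ('a'): unique! => answer = 0

0


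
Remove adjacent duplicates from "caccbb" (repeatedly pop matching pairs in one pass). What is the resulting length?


Input: caccbb
Stack-based adjacent duplicate removal:
  Read 'c': push. Stack: c
  Read 'a': push. Stack: ca
  Read 'c': push. Stack: cac
  Read 'c': matches stack top 'c' => pop. Stack: ca
  Read 'b': push. Stack: cab
  Read 'b': matches stack top 'b' => pop. Stack: ca
Final stack: "ca" (length 2)

2


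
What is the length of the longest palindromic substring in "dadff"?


Input: "dadff"
Checking substrings for palindromes:
  [0:3] "dad" (len 3) => palindrome
  [3:5] "ff" (len 2) => palindrome
Longest palindromic substring: "dad" with length 3

3


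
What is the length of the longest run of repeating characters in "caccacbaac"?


Input: "caccacbaac"
Scanning for longest run:
  Position 1 ('a'): new char, reset run to 1
  Position 2 ('c'): new char, reset run to 1
  Position 3 ('c'): continues run of 'c', length=2
  Position 4 ('a'): new char, reset run to 1
  Position 5 ('c'): new char, reset run to 1
  Position 6 ('b'): new char, reset run to 1
  Position 7 ('a'): new char, reset run to 1
  Position 8 ('a'): continues run of 'a', length=2
  Position 9 ('c'): new char, reset run to 1
Longest run: 'c' with length 2

2


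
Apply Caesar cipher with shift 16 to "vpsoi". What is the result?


Caesar cipher: shift "vpsoi" by 16
  'v' (pos 21) + 16 = pos 11 = 'l'
  'p' (pos 15) + 16 = pos 5 = 'f'
  's' (pos 18) + 16 = pos 8 = 'i'
  'o' (pos 14) + 16 = pos 4 = 'e'
  'i' (pos 8) + 16 = pos 24 = 'y'
Result: lfiey

lfiey


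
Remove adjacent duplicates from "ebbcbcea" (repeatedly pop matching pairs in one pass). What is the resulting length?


Input: ebbcbcea
Stack-based adjacent duplicate removal:
  Read 'e': push. Stack: e
  Read 'b': push. Stack: eb
  Read 'b': matches stack top 'b' => pop. Stack: e
  Read 'c': push. Stack: ec
  Read 'b': push. Stack: ecb
  Read 'c': push. Stack: ecbc
  Read 'e': push. Stack: ecbce
  Read 'a': push. Stack: ecbcea
Final stack: "ecbcea" (length 6)

6


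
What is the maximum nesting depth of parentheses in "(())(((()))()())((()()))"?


Input: "(())(((()))()())((()()))"
Tracking depth:
  Position 0 '(': depth becomes 1
  Position 1 '(': depth becomes 2
  Position 2 ')': depth becomes 1
  Position 3 ')': depth becomes 0
  Position 4 '(': depth becomes 1
  Position 5 '(': depth becomes 2
  Position 6 '(': depth becomes 3
  Position 7 '(': depth becomes 4
  Position 8 ')': depth becomes 3
  Position 9 ')': depth becomes 2
  Position 10 ')': depth becomes 1
  Position 11 '(': depth becomes 2
  Position 12 ')': depth becomes 1
  Position 13 '(': depth becomes 2
  Position 14 ')': depth becomes 1
  Position 15 ')': depth becomes 0
  Position 16 '(': depth becomes 1
  Position 17 '(': depth becomes 2
  Position 18 '(': depth becomes 3
  Position 19 ')': depth becomes 2
  Position 20 '(': depth becomes 3
  Position 21 ')': depth becomes 2
  Position 22 ')': depth becomes 1
  Position 23 ')': depth becomes 0
Maximum depth reached: 4

4


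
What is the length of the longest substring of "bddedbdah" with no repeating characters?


Input: "bddedbdah"
Sliding window (track last position of each char):
  Position 0 ('b'): window [0,0] length 1 -- new best
  Position 1 ('d'): window [0,1] length 2 -- new best
  Position 2 ('d'): repeat (last at 1), move window start to 2
  Position 2 ('d'): window [2,2] length 1
  Position 3 ('e'): window [2,3] length 2
  Position 4 ('d'): repeat (last at 2), move window start to 3
  Position 4 ('d'): window [3,4] length 2
  Position 5 ('b'): window [3,5] length 3 -- new best
  Position 6 ('d'): repeat (last at 4), move window start to 5
  Position 6 ('d'): window [5,6] length 2
  Position 7 ('a'): window [5,7] length 3
  Position 8 ('h'): window [5,8] length 4 -- new best
Longest substring with no repeats: "bdah" with length 4

4


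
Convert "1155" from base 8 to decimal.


Input: "1155" in base 8
Positional expansion:
  Digit '1' (value 1) x 8^3 = 512
  Digit '1' (value 1) x 8^2 = 64
  Digit '5' (value 5) x 8^1 = 40
  Digit '5' (value 5) x 8^0 = 5
Sum = 621

621


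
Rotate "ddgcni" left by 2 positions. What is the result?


Input: "ddgcni", rotate left by 2
First 2 characters: "dd"
Remaining characters: "gcni"
Concatenate remaining + first: "gcni" + "dd" = "gcnidd"

gcnidd


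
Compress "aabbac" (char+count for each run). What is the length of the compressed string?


Input: aabbac
Runs:
  'a' x 2 => "a2"
  'b' x 2 => "b2"
  'a' x 1 => "a1"
  'c' x 1 => "c1"
Compressed: "a2b2a1c1"
Compressed length: 8

8


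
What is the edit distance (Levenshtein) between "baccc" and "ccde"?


Computing edit distance: "baccc" -> "ccde"
DP table:
           c    c    d    e
      0    1    2    3    4
  b   1    1    2    3    4
  a   2    2    2    3    4
  c   3    2    2    3    4
  c   4    3    2    3    4
  c   5    4    3    3    4
Edit distance = dp[5][4] = 4

4


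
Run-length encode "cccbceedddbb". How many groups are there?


Input: cccbceedddbb
Scanning for consecutive runs:
  Group 1: 'c' x 3 (positions 0-2)
  Group 2: 'b' x 1 (positions 3-3)
  Group 3: 'c' x 1 (positions 4-4)
  Group 4: 'e' x 2 (positions 5-6)
  Group 5: 'd' x 3 (positions 7-9)
  Group 6: 'b' x 2 (positions 10-11)
Total groups: 6

6


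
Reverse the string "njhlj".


Input: njhlj
Reading characters right to left:
  Position 4: 'j'
  Position 3: 'l'
  Position 2: 'h'
  Position 1: 'j'
  Position 0: 'n'
Reversed: jlhjn

jlhjn


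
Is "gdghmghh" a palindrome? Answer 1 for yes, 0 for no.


Input: gdghmghh
Reversed: hhgmhgdg
  Compare pos 0 ('g') with pos 7 ('h'): MISMATCH
  Compare pos 1 ('d') with pos 6 ('h'): MISMATCH
  Compare pos 2 ('g') with pos 5 ('g'): match
  Compare pos 3 ('h') with pos 4 ('m'): MISMATCH
Result: not a palindrome

0


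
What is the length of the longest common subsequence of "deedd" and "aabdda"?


LCS of "deedd" and "aabdda"
DP table:
           a    a    b    d    d    a
      0    0    0    0    0    0    0
  d   0    0    0    0    1    1    1
  e   0    0    0    0    1    1    1
  e   0    0    0    0    1    1    1
  d   0    0    0    0    1    2    2
  d   0    0    0    0    1    2    2
LCS length = dp[5][6] = 2

2


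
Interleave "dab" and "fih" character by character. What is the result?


Interleaving "dab" and "fih":
  Position 0: 'd' from first, 'f' from second => "df"
  Position 1: 'a' from first, 'i' from second => "ai"
  Position 2: 'b' from first, 'h' from second => "bh"
Result: dfaibh

dfaibh


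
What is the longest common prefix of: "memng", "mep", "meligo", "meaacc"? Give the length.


Words: memng, mep, meligo, meaacc
  Position 0: all 'm' => match
  Position 1: all 'e' => match
  Position 2: ('m', 'p', 'l', 'a') => mismatch, stop
LCP = "me" (length 2)

2


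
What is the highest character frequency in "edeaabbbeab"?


Input: edeaabbbeab
Character counts:
  'a': 3
  'b': 4
  'd': 1
  'e': 3
Maximum frequency: 4

4


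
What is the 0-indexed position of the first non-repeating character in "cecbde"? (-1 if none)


Input: cecbde
Character frequencies:
  'b': 1
  'c': 2
  'd': 1
  'e': 2
Scanning left to right for freq == 1:
  Position 0 ('c'): freq=2, skip
  Position 1 ('e'): freq=2, skip
  Position 2 ('c'): freq=2, skip
  Position 3 ('b'): unique! => answer = 3

3


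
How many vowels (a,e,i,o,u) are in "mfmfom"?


Input: mfmfom
Checking each character:
  'm' at position 0: consonant
  'f' at position 1: consonant
  'm' at position 2: consonant
  'f' at position 3: consonant
  'o' at position 4: vowel (running total: 1)
  'm' at position 5: consonant
Total vowels: 1

1


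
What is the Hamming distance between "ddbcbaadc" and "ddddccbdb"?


Comparing "ddbcbaadc" and "ddddccbdb" position by position:
  Position 0: 'd' vs 'd' => same
  Position 1: 'd' vs 'd' => same
  Position 2: 'b' vs 'd' => differ
  Position 3: 'c' vs 'd' => differ
  Position 4: 'b' vs 'c' => differ
  Position 5: 'a' vs 'c' => differ
  Position 6: 'a' vs 'b' => differ
  Position 7: 'd' vs 'd' => same
  Position 8: 'c' vs 'b' => differ
Total differences (Hamming distance): 6

6


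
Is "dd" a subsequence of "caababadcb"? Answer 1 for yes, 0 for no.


Check if "dd" is a subsequence of "caababadcb"
Greedy scan:
  Position 0 ('c'): no match needed
  Position 1 ('a'): no match needed
  Position 2 ('a'): no match needed
  Position 3 ('b'): no match needed
  Position 4 ('a'): no match needed
  Position 5 ('b'): no match needed
  Position 6 ('a'): no match needed
  Position 7 ('d'): matches sub[0] = 'd'
  Position 8 ('c'): no match needed
  Position 9 ('b'): no match needed
Only matched 1/2 characters => not a subsequence

0


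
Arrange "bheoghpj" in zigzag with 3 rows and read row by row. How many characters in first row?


Zigzag "bheoghpj" into 3 rows:
Placing characters:
  'b' => row 0
  'h' => row 1
  'e' => row 2
  'o' => row 1
  'g' => row 0
  'h' => row 1
  'p' => row 2
  'j' => row 1
Rows:
  Row 0: "bg"
  Row 1: "hohj"
  Row 2: "ep"
First row length: 2

2


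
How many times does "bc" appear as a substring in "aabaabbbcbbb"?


Searching for "bc" in "aabaabbbcbbb"
Scanning each position:
  Position 0: "aa" => no
  Position 1: "ab" => no
  Position 2: "ba" => no
  Position 3: "aa" => no
  Position 4: "ab" => no
  Position 5: "bb" => no
  Position 6: "bb" => no
  Position 7: "bc" => MATCH
  Position 8: "cb" => no
  Position 9: "bb" => no
  Position 10: "bb" => no
Total occurrences: 1

1


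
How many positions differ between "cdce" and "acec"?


Comparing "cdce" and "acec" position by position:
  Position 0: 'c' vs 'a' => DIFFER
  Position 1: 'd' vs 'c' => DIFFER
  Position 2: 'c' vs 'e' => DIFFER
  Position 3: 'e' vs 'c' => DIFFER
Positions that differ: 4

4


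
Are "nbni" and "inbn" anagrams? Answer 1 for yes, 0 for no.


Strings: "nbni", "inbn"
Sorted first:  binn
Sorted second: binn
Sorted forms match => anagrams

1


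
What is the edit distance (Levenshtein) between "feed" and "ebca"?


Computing edit distance: "feed" -> "ebca"
DP table:
           e    b    c    a
      0    1    2    3    4
  f   1    1    2    3    4
  e   2    1    2    3    4
  e   3    2    2    3    4
  d   4    3    3    3    4
Edit distance = dp[4][4] = 4

4


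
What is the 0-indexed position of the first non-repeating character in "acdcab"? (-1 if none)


Input: acdcab
Character frequencies:
  'a': 2
  'b': 1
  'c': 2
  'd': 1
Scanning left to right for freq == 1:
  Position 0 ('a'): freq=2, skip
  Position 1 ('c'): freq=2, skip
  Position 2 ('d'): unique! => answer = 2

2


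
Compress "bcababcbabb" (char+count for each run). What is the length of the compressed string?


Input: bcababcbabb
Runs:
  'b' x 1 => "b1"
  'c' x 1 => "c1"
  'a' x 1 => "a1"
  'b' x 1 => "b1"
  'a' x 1 => "a1"
  'b' x 1 => "b1"
  'c' x 1 => "c1"
  'b' x 1 => "b1"
  'a' x 1 => "a1"
  'b' x 2 => "b2"
Compressed: "b1c1a1b1a1b1c1b1a1b2"
Compressed length: 20

20


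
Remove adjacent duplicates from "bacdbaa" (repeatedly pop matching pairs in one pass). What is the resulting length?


Input: bacdbaa
Stack-based adjacent duplicate removal:
  Read 'b': push. Stack: b
  Read 'a': push. Stack: ba
  Read 'c': push. Stack: bac
  Read 'd': push. Stack: bacd
  Read 'b': push. Stack: bacdb
  Read 'a': push. Stack: bacdba
  Read 'a': matches stack top 'a' => pop. Stack: bacdb
Final stack: "bacdb" (length 5)

5


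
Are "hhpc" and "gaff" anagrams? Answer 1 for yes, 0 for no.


Strings: "hhpc", "gaff"
Sorted first:  chhp
Sorted second: affg
Differ at position 0: 'c' vs 'a' => not anagrams

0


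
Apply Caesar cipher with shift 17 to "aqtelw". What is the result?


Caesar cipher: shift "aqtelw" by 17
  'a' (pos 0) + 17 = pos 17 = 'r'
  'q' (pos 16) + 17 = pos 7 = 'h'
  't' (pos 19) + 17 = pos 10 = 'k'
  'e' (pos 4) + 17 = pos 21 = 'v'
  'l' (pos 11) + 17 = pos 2 = 'c'
  'w' (pos 22) + 17 = pos 13 = 'n'
Result: rhkvcn

rhkvcn


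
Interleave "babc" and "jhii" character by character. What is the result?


Interleaving "babc" and "jhii":
  Position 0: 'b' from first, 'j' from second => "bj"
  Position 1: 'a' from first, 'h' from second => "ah"
  Position 2: 'b' from first, 'i' from second => "bi"
  Position 3: 'c' from first, 'i' from second => "ci"
Result: bjahbici

bjahbici


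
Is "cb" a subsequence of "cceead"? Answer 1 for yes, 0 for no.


Check if "cb" is a subsequence of "cceead"
Greedy scan:
  Position 0 ('c'): matches sub[0] = 'c'
  Position 1 ('c'): no match needed
  Position 2 ('e'): no match needed
  Position 3 ('e'): no match needed
  Position 4 ('a'): no match needed
  Position 5 ('d'): no match needed
Only matched 1/2 characters => not a subsequence

0


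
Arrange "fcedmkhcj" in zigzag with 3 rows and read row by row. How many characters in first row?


Zigzag "fcedmkhcj" into 3 rows:
Placing characters:
  'f' => row 0
  'c' => row 1
  'e' => row 2
  'd' => row 1
  'm' => row 0
  'k' => row 1
  'h' => row 2
  'c' => row 1
  'j' => row 0
Rows:
  Row 0: "fmj"
  Row 1: "cdkc"
  Row 2: "eh"
First row length: 3

3


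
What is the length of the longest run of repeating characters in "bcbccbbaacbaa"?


Input: "bcbccbbaacbaa"
Scanning for longest run:
  Position 1 ('c'): new char, reset run to 1
  Position 2 ('b'): new char, reset run to 1
  Position 3 ('c'): new char, reset run to 1
  Position 4 ('c'): continues run of 'c', length=2
  Position 5 ('b'): new char, reset run to 1
  Position 6 ('b'): continues run of 'b', length=2
  Position 7 ('a'): new char, reset run to 1
  Position 8 ('a'): continues run of 'a', length=2
  Position 9 ('c'): new char, reset run to 1
  Position 10 ('b'): new char, reset run to 1
  Position 11 ('a'): new char, reset run to 1
  Position 12 ('a'): continues run of 'a', length=2
Longest run: 'c' with length 2

2


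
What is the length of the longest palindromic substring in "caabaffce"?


Input: "caabaffce"
Checking substrings for palindromes:
  [2:5] "aba" (len 3) => palindrome
  [1:3] "aa" (len 2) => palindrome
  [5:7] "ff" (len 2) => palindrome
Longest palindromic substring: "aba" with length 3

3


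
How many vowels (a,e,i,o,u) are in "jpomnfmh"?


Input: jpomnfmh
Checking each character:
  'j' at position 0: consonant
  'p' at position 1: consonant
  'o' at position 2: vowel (running total: 1)
  'm' at position 3: consonant
  'n' at position 4: consonant
  'f' at position 5: consonant
  'm' at position 6: consonant
  'h' at position 7: consonant
Total vowels: 1

1


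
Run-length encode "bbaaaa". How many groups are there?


Input: bbaaaa
Scanning for consecutive runs:
  Group 1: 'b' x 2 (positions 0-1)
  Group 2: 'a' x 4 (positions 2-5)
Total groups: 2

2


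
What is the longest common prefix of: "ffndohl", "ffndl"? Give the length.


Words: ffndohl, ffndl
  Position 0: all 'f' => match
  Position 1: all 'f' => match
  Position 2: all 'n' => match
  Position 3: all 'd' => match
  Position 4: ('o', 'l') => mismatch, stop
LCP = "ffnd" (length 4)

4


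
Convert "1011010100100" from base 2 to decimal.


Input: "1011010100100" in base 2
Positional expansion:
  Digit '1' (value 1) x 2^12 = 4096
  Digit '0' (value 0) x 2^11 = 0
  Digit '1' (value 1) x 2^10 = 1024
  Digit '1' (value 1) x 2^9 = 512
  Digit '0' (value 0) x 2^8 = 0
  Digit '1' (value 1) x 2^7 = 128
  Digit '0' (value 0) x 2^6 = 0
  Digit '1' (value 1) x 2^5 = 32
  Digit '0' (value 0) x 2^4 = 0
  Digit '0' (value 0) x 2^3 = 0
  Digit '1' (value 1) x 2^2 = 4
  Digit '0' (value 0) x 2^1 = 0
  Digit '0' (value 0) x 2^0 = 0
Sum = 5796

5796


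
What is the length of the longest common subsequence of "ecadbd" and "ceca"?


LCS of "ecadbd" and "ceca"
DP table:
           c    e    c    a
      0    0    0    0    0
  e   0    0    1    1    1
  c   0    1    1    2    2
  a   0    1    1    2    3
  d   0    1    1    2    3
  b   0    1    1    2    3
  d   0    1    1    2    3
LCS length = dp[6][4] = 3

3


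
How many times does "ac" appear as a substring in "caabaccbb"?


Searching for "ac" in "caabaccbb"
Scanning each position:
  Position 0: "ca" => no
  Position 1: "aa" => no
  Position 2: "ab" => no
  Position 3: "ba" => no
  Position 4: "ac" => MATCH
  Position 5: "cc" => no
  Position 6: "cb" => no
  Position 7: "bb" => no
Total occurrences: 1

1


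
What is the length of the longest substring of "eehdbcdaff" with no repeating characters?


Input: "eehdbcdaff"
Sliding window (track last position of each char):
  Position 0 ('e'): window [0,0] length 1 -- new best
  Position 1 ('e'): repeat (last at 0), move window start to 1
  Position 1 ('e'): window [1,1] length 1
  Position 2 ('h'): window [1,2] length 2 -- new best
  Position 3 ('d'): window [1,3] length 3 -- new best
  Position 4 ('b'): window [1,4] length 4 -- new best
  Position 5 ('c'): window [1,5] length 5 -- new best
  Position 6 ('d'): repeat (last at 3), move window start to 4
  Position 6 ('d'): window [4,6] length 3
  Position 7 ('a'): window [4,7] length 4
  Position 8 ('f'): window [4,8] length 5
  Position 9 ('f'): repeat (last at 8), move window start to 9
  Position 9 ('f'): window [9,9] length 1
Longest substring with no repeats: "ehdbc" with length 5

5


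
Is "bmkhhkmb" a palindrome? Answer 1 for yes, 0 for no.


Input: bmkhhkmb
Reversed: bmkhhkmb
  Compare pos 0 ('b') with pos 7 ('b'): match
  Compare pos 1 ('m') with pos 6 ('m'): match
  Compare pos 2 ('k') with pos 5 ('k'): match
  Compare pos 3 ('h') with pos 4 ('h'): match
Result: palindrome

1


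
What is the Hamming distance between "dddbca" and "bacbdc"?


Comparing "dddbca" and "bacbdc" position by position:
  Position 0: 'd' vs 'b' => differ
  Position 1: 'd' vs 'a' => differ
  Position 2: 'd' vs 'c' => differ
  Position 3: 'b' vs 'b' => same
  Position 4: 'c' vs 'd' => differ
  Position 5: 'a' vs 'c' => differ
Total differences (Hamming distance): 5

5


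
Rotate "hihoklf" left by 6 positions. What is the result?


Input: "hihoklf", rotate left by 6
First 6 characters: "hihokl"
Remaining characters: "f"
Concatenate remaining + first: "f" + "hihokl" = "fhihokl"

fhihokl


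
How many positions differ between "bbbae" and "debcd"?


Comparing "bbbae" and "debcd" position by position:
  Position 0: 'b' vs 'd' => DIFFER
  Position 1: 'b' vs 'e' => DIFFER
  Position 2: 'b' vs 'b' => same
  Position 3: 'a' vs 'c' => DIFFER
  Position 4: 'e' vs 'd' => DIFFER
Positions that differ: 4

4


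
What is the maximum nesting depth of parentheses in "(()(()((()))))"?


Input: "(()(()((()))))"
Tracking depth:
  Position 0 '(': depth becomes 1
  Position 1 '(': depth becomes 2
  Position 2 ')': depth becomes 1
  Position 3 '(': depth becomes 2
  Position 4 '(': depth becomes 3
  Position 5 ')': depth becomes 2
  Position 6 '(': depth becomes 3
  Position 7 '(': depth becomes 4
  Position 8 '(': depth becomes 5
  Position 9 ')': depth becomes 4
  Position 10 ')': depth becomes 3
  Position 11 ')': depth becomes 2
  Position 12 ')': depth becomes 1
  Position 13 ')': depth becomes 0
Maximum depth reached: 5

5


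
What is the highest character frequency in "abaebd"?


Input: abaebd
Character counts:
  'a': 2
  'b': 2
  'd': 1
  'e': 1
Maximum frequency: 2

2


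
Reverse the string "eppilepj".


Input: eppilepj
Reading characters right to left:
  Position 7: 'j'
  Position 6: 'p'
  Position 5: 'e'
  Position 4: 'l'
  Position 3: 'i'
  Position 2: 'p'
  Position 1: 'p'
  Position 0: 'e'
Reversed: jpelippe

jpelippe


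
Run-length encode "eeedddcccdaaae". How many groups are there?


Input: eeedddcccdaaae
Scanning for consecutive runs:
  Group 1: 'e' x 3 (positions 0-2)
  Group 2: 'd' x 3 (positions 3-5)
  Group 3: 'c' x 3 (positions 6-8)
  Group 4: 'd' x 1 (positions 9-9)
  Group 5: 'a' x 3 (positions 10-12)
  Group 6: 'e' x 1 (positions 13-13)
Total groups: 6

6


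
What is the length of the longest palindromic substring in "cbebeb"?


Input: "cbebeb"
Checking substrings for palindromes:
  [1:6] "bebeb" (len 5) => palindrome
  [1:4] "beb" (len 3) => palindrome
  [2:5] "ebe" (len 3) => palindrome
  [3:6] "beb" (len 3) => palindrome
Longest palindromic substring: "bebeb" with length 5

5


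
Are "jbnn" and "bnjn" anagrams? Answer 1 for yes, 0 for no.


Strings: "jbnn", "bnjn"
Sorted first:  bjnn
Sorted second: bjnn
Sorted forms match => anagrams

1


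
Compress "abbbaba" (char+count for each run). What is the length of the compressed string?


Input: abbbaba
Runs:
  'a' x 1 => "a1"
  'b' x 3 => "b3"
  'a' x 1 => "a1"
  'b' x 1 => "b1"
  'a' x 1 => "a1"
Compressed: "a1b3a1b1a1"
Compressed length: 10

10


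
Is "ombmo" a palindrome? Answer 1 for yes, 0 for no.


Input: ombmo
Reversed: ombmo
  Compare pos 0 ('o') with pos 4 ('o'): match
  Compare pos 1 ('m') with pos 3 ('m'): match
Result: palindrome

1


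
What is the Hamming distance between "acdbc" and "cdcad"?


Comparing "acdbc" and "cdcad" position by position:
  Position 0: 'a' vs 'c' => differ
  Position 1: 'c' vs 'd' => differ
  Position 2: 'd' vs 'c' => differ
  Position 3: 'b' vs 'a' => differ
  Position 4: 'c' vs 'd' => differ
Total differences (Hamming distance): 5

5


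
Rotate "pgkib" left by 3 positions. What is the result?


Input: "pgkib", rotate left by 3
First 3 characters: "pgk"
Remaining characters: "ib"
Concatenate remaining + first: "ib" + "pgk" = "ibpgk"

ibpgk


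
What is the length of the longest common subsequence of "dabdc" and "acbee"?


LCS of "dabdc" and "acbee"
DP table:
           a    c    b    e    e
      0    0    0    0    0    0
  d   0    0    0    0    0    0
  a   0    1    1    1    1    1
  b   0    1    1    2    2    2
  d   0    1    1    2    2    2
  c   0    1    2    2    2    2
LCS length = dp[5][5] = 2

2


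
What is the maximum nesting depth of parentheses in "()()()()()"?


Input: "()()()()()"
Tracking depth:
  Position 0 '(': depth becomes 1
  Position 1 ')': depth becomes 0
  Position 2 '(': depth becomes 1
  Position 3 ')': depth becomes 0
  Position 4 '(': depth becomes 1
  Position 5 ')': depth becomes 0
  Position 6 '(': depth becomes 1
  Position 7 ')': depth becomes 0
  Position 8 '(': depth becomes 1
  Position 9 ')': depth becomes 0
Maximum depth reached: 1

1


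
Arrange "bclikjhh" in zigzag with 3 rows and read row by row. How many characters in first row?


Zigzag "bclikjhh" into 3 rows:
Placing characters:
  'b' => row 0
  'c' => row 1
  'l' => row 2
  'i' => row 1
  'k' => row 0
  'j' => row 1
  'h' => row 2
  'h' => row 1
Rows:
  Row 0: "bk"
  Row 1: "cijh"
  Row 2: "lh"
First row length: 2

2


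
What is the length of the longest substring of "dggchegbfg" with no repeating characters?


Input: "dggchegbfg"
Sliding window (track last position of each char):
  Position 0 ('d'): window [0,0] length 1 -- new best
  Position 1 ('g'): window [0,1] length 2 -- new best
  Position 2 ('g'): repeat (last at 1), move window start to 2
  Position 2 ('g'): window [2,2] length 1
  Position 3 ('c'): window [2,3] length 2
  Position 4 ('h'): window [2,4] length 3 -- new best
  Position 5 ('e'): window [2,5] length 4 -- new best
  Position 6 ('g'): repeat (last at 2), move window start to 3
  Position 6 ('g'): window [3,6] length 4
  Position 7 ('b'): window [3,7] length 5 -- new best
  Position 8 ('f'): window [3,8] length 6 -- new best
  Position 9 ('g'): repeat (last at 6), move window start to 7
  Position 9 ('g'): window [7,9] length 3
Longest substring with no repeats: "chegbf" with length 6

6


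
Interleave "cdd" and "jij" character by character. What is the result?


Interleaving "cdd" and "jij":
  Position 0: 'c' from first, 'j' from second => "cj"
  Position 1: 'd' from first, 'i' from second => "di"
  Position 2: 'd' from first, 'j' from second => "dj"
Result: cjdidj

cjdidj


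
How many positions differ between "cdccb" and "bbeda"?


Comparing "cdccb" and "bbeda" position by position:
  Position 0: 'c' vs 'b' => DIFFER
  Position 1: 'd' vs 'b' => DIFFER
  Position 2: 'c' vs 'e' => DIFFER
  Position 3: 'c' vs 'd' => DIFFER
  Position 4: 'b' vs 'a' => DIFFER
Positions that differ: 5

5


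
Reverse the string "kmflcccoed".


Input: kmflcccoed
Reading characters right to left:
  Position 9: 'd'
  Position 8: 'e'
  Position 7: 'o'
  Position 6: 'c'
  Position 5: 'c'
  Position 4: 'c'
  Position 3: 'l'
  Position 2: 'f'
  Position 1: 'm'
  Position 0: 'k'
Reversed: deoccclfmk

deoccclfmk


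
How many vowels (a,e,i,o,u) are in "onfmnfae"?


Input: onfmnfae
Checking each character:
  'o' at position 0: vowel (running total: 1)
  'n' at position 1: consonant
  'f' at position 2: consonant
  'm' at position 3: consonant
  'n' at position 4: consonant
  'f' at position 5: consonant
  'a' at position 6: vowel (running total: 2)
  'e' at position 7: vowel (running total: 3)
Total vowels: 3

3


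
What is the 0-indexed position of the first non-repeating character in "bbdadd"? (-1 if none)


Input: bbdadd
Character frequencies:
  'a': 1
  'b': 2
  'd': 3
Scanning left to right for freq == 1:
  Position 0 ('b'): freq=2, skip
  Position 1 ('b'): freq=2, skip
  Position 2 ('d'): freq=3, skip
  Position 3 ('a'): unique! => answer = 3

3


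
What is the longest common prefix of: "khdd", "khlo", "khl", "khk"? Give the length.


Words: khdd, khlo, khl, khk
  Position 0: all 'k' => match
  Position 1: all 'h' => match
  Position 2: ('d', 'l', 'l', 'k') => mismatch, stop
LCP = "kh" (length 2)

2


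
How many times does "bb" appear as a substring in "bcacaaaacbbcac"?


Searching for "bb" in "bcacaaaacbbcac"
Scanning each position:
  Position 0: "bc" => no
  Position 1: "ca" => no
  Position 2: "ac" => no
  Position 3: "ca" => no
  Position 4: "aa" => no
  Position 5: "aa" => no
  Position 6: "aa" => no
  Position 7: "ac" => no
  Position 8: "cb" => no
  Position 9: "bb" => MATCH
  Position 10: "bc" => no
  Position 11: "ca" => no
  Position 12: "ac" => no
Total occurrences: 1

1


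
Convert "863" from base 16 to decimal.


Input: "863" in base 16
Positional expansion:
  Digit '8' (value 8) x 16^2 = 2048
  Digit '6' (value 6) x 16^1 = 96
  Digit '3' (value 3) x 16^0 = 3
Sum = 2147

2147


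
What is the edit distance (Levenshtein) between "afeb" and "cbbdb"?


Computing edit distance: "afeb" -> "cbbdb"
DP table:
           c    b    b    d    b
      0    1    2    3    4    5
  a   1    1    2    3    4    5
  f   2    2    2    3    4    5
  e   3    3    3    3    4    5
  b   4    4    3    3    4    4
Edit distance = dp[4][5] = 4

4


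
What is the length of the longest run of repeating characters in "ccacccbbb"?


Input: "ccacccbbb"
Scanning for longest run:
  Position 1 ('c'): continues run of 'c', length=2
  Position 2 ('a'): new char, reset run to 1
  Position 3 ('c'): new char, reset run to 1
  Position 4 ('c'): continues run of 'c', length=2
  Position 5 ('c'): continues run of 'c', length=3
  Position 6 ('b'): new char, reset run to 1
  Position 7 ('b'): continues run of 'b', length=2
  Position 8 ('b'): continues run of 'b', length=3
Longest run: 'c' with length 3

3


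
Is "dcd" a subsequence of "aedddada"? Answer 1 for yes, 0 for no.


Check if "dcd" is a subsequence of "aedddada"
Greedy scan:
  Position 0 ('a'): no match needed
  Position 1 ('e'): no match needed
  Position 2 ('d'): matches sub[0] = 'd'
  Position 3 ('d'): no match needed
  Position 4 ('d'): no match needed
  Position 5 ('a'): no match needed
  Position 6 ('d'): no match needed
  Position 7 ('a'): no match needed
Only matched 1/3 characters => not a subsequence

0


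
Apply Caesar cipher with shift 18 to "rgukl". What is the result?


Caesar cipher: shift "rgukl" by 18
  'r' (pos 17) + 18 = pos 9 = 'j'
  'g' (pos 6) + 18 = pos 24 = 'y'
  'u' (pos 20) + 18 = pos 12 = 'm'
  'k' (pos 10) + 18 = pos 2 = 'c'
  'l' (pos 11) + 18 = pos 3 = 'd'
Result: jymcd

jymcd


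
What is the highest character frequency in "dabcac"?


Input: dabcac
Character counts:
  'a': 2
  'b': 1
  'c': 2
  'd': 1
Maximum frequency: 2

2


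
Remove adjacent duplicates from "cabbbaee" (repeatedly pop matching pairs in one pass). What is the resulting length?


Input: cabbbaee
Stack-based adjacent duplicate removal:
  Read 'c': push. Stack: c
  Read 'a': push. Stack: ca
  Read 'b': push. Stack: cab
  Read 'b': matches stack top 'b' => pop. Stack: ca
  Read 'b': push. Stack: cab
  Read 'a': push. Stack: caba
  Read 'e': push. Stack: cabae
  Read 'e': matches stack top 'e' => pop. Stack: caba
Final stack: "caba" (length 4)

4


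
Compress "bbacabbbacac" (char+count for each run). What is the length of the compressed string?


Input: bbacabbbacac
Runs:
  'b' x 2 => "b2"
  'a' x 1 => "a1"
  'c' x 1 => "c1"
  'a' x 1 => "a1"
  'b' x 3 => "b3"
  'a' x 1 => "a1"
  'c' x 1 => "c1"
  'a' x 1 => "a1"
  'c' x 1 => "c1"
Compressed: "b2a1c1a1b3a1c1a1c1"
Compressed length: 18

18


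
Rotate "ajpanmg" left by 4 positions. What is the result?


Input: "ajpanmg", rotate left by 4
First 4 characters: "ajpa"
Remaining characters: "nmg"
Concatenate remaining + first: "nmg" + "ajpa" = "nmgajpa"

nmgajpa


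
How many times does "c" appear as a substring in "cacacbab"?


Searching for "c" in "cacacbab"
Scanning each position:
  Position 0: "c" => MATCH
  Position 1: "a" => no
  Position 2: "c" => MATCH
  Position 3: "a" => no
  Position 4: "c" => MATCH
  Position 5: "b" => no
  Position 6: "a" => no
  Position 7: "b" => no
Total occurrences: 3

3


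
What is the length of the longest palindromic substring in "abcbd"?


Input: "abcbd"
Checking substrings for palindromes:
  [1:4] "bcb" (len 3) => palindrome
Longest palindromic substring: "bcb" with length 3

3


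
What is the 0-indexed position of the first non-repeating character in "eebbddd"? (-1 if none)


Input: eebbddd
Character frequencies:
  'b': 2
  'd': 3
  'e': 2
Scanning left to right for freq == 1:
  Position 0 ('e'): freq=2, skip
  Position 1 ('e'): freq=2, skip
  Position 2 ('b'): freq=2, skip
  Position 3 ('b'): freq=2, skip
  Position 4 ('d'): freq=3, skip
  Position 5 ('d'): freq=3, skip
  Position 6 ('d'): freq=3, skip
  No unique character found => answer = -1

-1


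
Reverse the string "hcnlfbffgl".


Input: hcnlfbffgl
Reading characters right to left:
  Position 9: 'l'
  Position 8: 'g'
  Position 7: 'f'
  Position 6: 'f'
  Position 5: 'b'
  Position 4: 'f'
  Position 3: 'l'
  Position 2: 'n'
  Position 1: 'c'
  Position 0: 'h'
Reversed: lgffbflnch

lgffbflnch


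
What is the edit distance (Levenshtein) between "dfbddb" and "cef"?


Computing edit distance: "dfbddb" -> "cef"
DP table:
           c    e    f
      0    1    2    3
  d   1    1    2    3
  f   2    2    2    2
  b   3    3    3    3
  d   4    4    4    4
  d   5    5    5    5
  b   6    6    6    6
Edit distance = dp[6][3] = 6

6


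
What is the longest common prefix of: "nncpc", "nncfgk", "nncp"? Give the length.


Words: nncpc, nncfgk, nncp
  Position 0: all 'n' => match
  Position 1: all 'n' => match
  Position 2: all 'c' => match
  Position 3: ('p', 'f', 'p') => mismatch, stop
LCP = "nnc" (length 3)

3


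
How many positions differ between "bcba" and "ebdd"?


Comparing "bcba" and "ebdd" position by position:
  Position 0: 'b' vs 'e' => DIFFER
  Position 1: 'c' vs 'b' => DIFFER
  Position 2: 'b' vs 'd' => DIFFER
  Position 3: 'a' vs 'd' => DIFFER
Positions that differ: 4

4


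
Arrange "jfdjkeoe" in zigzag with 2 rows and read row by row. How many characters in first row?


Zigzag "jfdjkeoe" into 2 rows:
Placing characters:
  'j' => row 0
  'f' => row 1
  'd' => row 0
  'j' => row 1
  'k' => row 0
  'e' => row 1
  'o' => row 0
  'e' => row 1
Rows:
  Row 0: "jdko"
  Row 1: "fjee"
First row length: 4

4


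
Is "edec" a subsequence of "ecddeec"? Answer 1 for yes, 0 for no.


Check if "edec" is a subsequence of "ecddeec"
Greedy scan:
  Position 0 ('e'): matches sub[0] = 'e'
  Position 1 ('c'): no match needed
  Position 2 ('d'): matches sub[1] = 'd'
  Position 3 ('d'): no match needed
  Position 4 ('e'): matches sub[2] = 'e'
  Position 5 ('e'): no match needed
  Position 6 ('c'): matches sub[3] = 'c'
All 4 characters matched => is a subsequence

1


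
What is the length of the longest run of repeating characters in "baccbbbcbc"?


Input: "baccbbbcbc"
Scanning for longest run:
  Position 1 ('a'): new char, reset run to 1
  Position 2 ('c'): new char, reset run to 1
  Position 3 ('c'): continues run of 'c', length=2
  Position 4 ('b'): new char, reset run to 1
  Position 5 ('b'): continues run of 'b', length=2
  Position 6 ('b'): continues run of 'b', length=3
  Position 7 ('c'): new char, reset run to 1
  Position 8 ('b'): new char, reset run to 1
  Position 9 ('c'): new char, reset run to 1
Longest run: 'b' with length 3

3


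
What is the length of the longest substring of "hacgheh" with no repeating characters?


Input: "hacgheh"
Sliding window (track last position of each char):
  Position 0 ('h'): window [0,0] length 1 -- new best
  Position 1 ('a'): window [0,1] length 2 -- new best
  Position 2 ('c'): window [0,2] length 3 -- new best
  Position 3 ('g'): window [0,3] length 4 -- new best
  Position 4 ('h'): repeat (last at 0), move window start to 1
  Position 4 ('h'): window [1,4] length 4
  Position 5 ('e'): window [1,5] length 5 -- new best
  Position 6 ('h'): repeat (last at 4), move window start to 5
  Position 6 ('h'): window [5,6] length 2
Longest substring with no repeats: "acghe" with length 5

5


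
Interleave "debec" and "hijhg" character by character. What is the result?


Interleaving "debec" and "hijhg":
  Position 0: 'd' from first, 'h' from second => "dh"
  Position 1: 'e' from first, 'i' from second => "ei"
  Position 2: 'b' from first, 'j' from second => "bj"
  Position 3: 'e' from first, 'h' from second => "eh"
  Position 4: 'c' from first, 'g' from second => "cg"
Result: dheibjehcg

dheibjehcg


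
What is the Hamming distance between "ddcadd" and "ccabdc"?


Comparing "ddcadd" and "ccabdc" position by position:
  Position 0: 'd' vs 'c' => differ
  Position 1: 'd' vs 'c' => differ
  Position 2: 'c' vs 'a' => differ
  Position 3: 'a' vs 'b' => differ
  Position 4: 'd' vs 'd' => same
  Position 5: 'd' vs 'c' => differ
Total differences (Hamming distance): 5

5


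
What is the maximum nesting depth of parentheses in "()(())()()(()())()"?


Input: "()(())()()(()())()"
Tracking depth:
  Position 0 '(': depth becomes 1
  Position 1 ')': depth becomes 0
  Position 2 '(': depth becomes 1
  Position 3 '(': depth becomes 2
  Position 4 ')': depth becomes 1
  Position 5 ')': depth becomes 0
  Position 6 '(': depth becomes 1
  Position 7 ')': depth becomes 0
  Position 8 '(': depth becomes 1
  Position 9 ')': depth becomes 0
  Position 10 '(': depth becomes 1
  Position 11 '(': depth becomes 2
  Position 12 ')': depth becomes 1
  Position 13 '(': depth becomes 2
  Position 14 ')': depth becomes 1
  Position 15 ')': depth becomes 0
  Position 16 '(': depth becomes 1
  Position 17 ')': depth becomes 0
Maximum depth reached: 2

2


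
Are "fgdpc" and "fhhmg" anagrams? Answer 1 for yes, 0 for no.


Strings: "fgdpc", "fhhmg"
Sorted first:  cdfgp
Sorted second: fghhm
Differ at position 0: 'c' vs 'f' => not anagrams

0


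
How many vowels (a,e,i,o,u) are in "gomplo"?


Input: gomplo
Checking each character:
  'g' at position 0: consonant
  'o' at position 1: vowel (running total: 1)
  'm' at position 2: consonant
  'p' at position 3: consonant
  'l' at position 4: consonant
  'o' at position 5: vowel (running total: 2)
Total vowels: 2

2


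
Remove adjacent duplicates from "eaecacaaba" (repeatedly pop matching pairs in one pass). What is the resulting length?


Input: eaecacaaba
Stack-based adjacent duplicate removal:
  Read 'e': push. Stack: e
  Read 'a': push. Stack: ea
  Read 'e': push. Stack: eae
  Read 'c': push. Stack: eaec
  Read 'a': push. Stack: eaeca
  Read 'c': push. Stack: eaecac
  Read 'a': push. Stack: eaecaca
  Read 'a': matches stack top 'a' => pop. Stack: eaecac
  Read 'b': push. Stack: eaecacb
  Read 'a': push. Stack: eaecacba
Final stack: "eaecacba" (length 8)

8


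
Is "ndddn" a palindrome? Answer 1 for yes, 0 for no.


Input: ndddn
Reversed: ndddn
  Compare pos 0 ('n') with pos 4 ('n'): match
  Compare pos 1 ('d') with pos 3 ('d'): match
Result: palindrome

1


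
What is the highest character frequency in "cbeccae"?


Input: cbeccae
Character counts:
  'a': 1
  'b': 1
  'c': 3
  'e': 2
Maximum frequency: 3

3


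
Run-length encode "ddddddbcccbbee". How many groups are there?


Input: ddddddbcccbbee
Scanning for consecutive runs:
  Group 1: 'd' x 6 (positions 0-5)
  Group 2: 'b' x 1 (positions 6-6)
  Group 3: 'c' x 3 (positions 7-9)
  Group 4: 'b' x 2 (positions 10-11)
  Group 5: 'e' x 2 (positions 12-13)
Total groups: 5

5


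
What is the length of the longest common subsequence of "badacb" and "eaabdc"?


LCS of "badacb" and "eaabdc"
DP table:
           e    a    a    b    d    c
      0    0    0    0    0    0    0
  b   0    0    0    0    1    1    1
  a   0    0    1    1    1    1    1
  d   0    0    1    1    1    2    2
  a   0    0    1    2    2    2    2
  c   0    0    1    2    2    2    3
  b   0    0    1    2    3    3    3
LCS length = dp[6][6] = 3

3


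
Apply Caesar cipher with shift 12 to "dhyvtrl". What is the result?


Caesar cipher: shift "dhyvtrl" by 12
  'd' (pos 3) + 12 = pos 15 = 'p'
  'h' (pos 7) + 12 = pos 19 = 't'
  'y' (pos 24) + 12 = pos 10 = 'k'
  'v' (pos 21) + 12 = pos 7 = 'h'
  't' (pos 19) + 12 = pos 5 = 'f'
  'r' (pos 17) + 12 = pos 3 = 'd'
  'l' (pos 11) + 12 = pos 23 = 'x'
Result: ptkhfdx

ptkhfdx


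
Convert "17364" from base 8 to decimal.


Input: "17364" in base 8
Positional expansion:
  Digit '1' (value 1) x 8^4 = 4096
  Digit '7' (value 7) x 8^3 = 3584
  Digit '3' (value 3) x 8^2 = 192
  Digit '6' (value 6) x 8^1 = 48
  Digit '4' (value 4) x 8^0 = 4
Sum = 7924

7924
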